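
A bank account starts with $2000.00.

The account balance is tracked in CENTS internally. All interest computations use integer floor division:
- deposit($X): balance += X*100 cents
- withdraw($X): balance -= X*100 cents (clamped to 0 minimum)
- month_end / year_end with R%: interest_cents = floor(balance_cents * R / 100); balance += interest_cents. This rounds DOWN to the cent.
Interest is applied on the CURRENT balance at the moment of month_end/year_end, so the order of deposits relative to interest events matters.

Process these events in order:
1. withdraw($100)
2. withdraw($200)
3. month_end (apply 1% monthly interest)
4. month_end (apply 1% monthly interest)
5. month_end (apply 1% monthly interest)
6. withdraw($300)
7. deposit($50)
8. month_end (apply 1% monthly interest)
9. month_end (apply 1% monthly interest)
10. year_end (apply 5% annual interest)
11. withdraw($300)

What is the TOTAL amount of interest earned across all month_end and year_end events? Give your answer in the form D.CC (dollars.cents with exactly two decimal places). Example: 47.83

After 1 (withdraw($100)): balance=$1900.00 total_interest=$0.00
After 2 (withdraw($200)): balance=$1700.00 total_interest=$0.00
After 3 (month_end (apply 1% monthly interest)): balance=$1717.00 total_interest=$17.00
After 4 (month_end (apply 1% monthly interest)): balance=$1734.17 total_interest=$34.17
After 5 (month_end (apply 1% monthly interest)): balance=$1751.51 total_interest=$51.51
After 6 (withdraw($300)): balance=$1451.51 total_interest=$51.51
After 7 (deposit($50)): balance=$1501.51 total_interest=$51.51
After 8 (month_end (apply 1% monthly interest)): balance=$1516.52 total_interest=$66.52
After 9 (month_end (apply 1% monthly interest)): balance=$1531.68 total_interest=$81.68
After 10 (year_end (apply 5% annual interest)): balance=$1608.26 total_interest=$158.26
After 11 (withdraw($300)): balance=$1308.26 total_interest=$158.26

Answer: 158.26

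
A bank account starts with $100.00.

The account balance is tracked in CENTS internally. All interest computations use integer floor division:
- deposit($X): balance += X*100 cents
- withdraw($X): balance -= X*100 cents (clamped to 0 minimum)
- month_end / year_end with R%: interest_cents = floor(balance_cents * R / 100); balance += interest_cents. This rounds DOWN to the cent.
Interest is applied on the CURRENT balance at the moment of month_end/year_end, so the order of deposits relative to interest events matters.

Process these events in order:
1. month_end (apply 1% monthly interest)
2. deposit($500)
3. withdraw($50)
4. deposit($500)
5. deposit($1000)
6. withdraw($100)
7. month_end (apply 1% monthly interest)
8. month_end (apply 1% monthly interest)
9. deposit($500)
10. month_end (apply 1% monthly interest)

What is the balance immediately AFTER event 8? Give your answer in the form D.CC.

Answer: 1990.21

Derivation:
After 1 (month_end (apply 1% monthly interest)): balance=$101.00 total_interest=$1.00
After 2 (deposit($500)): balance=$601.00 total_interest=$1.00
After 3 (withdraw($50)): balance=$551.00 total_interest=$1.00
After 4 (deposit($500)): balance=$1051.00 total_interest=$1.00
After 5 (deposit($1000)): balance=$2051.00 total_interest=$1.00
After 6 (withdraw($100)): balance=$1951.00 total_interest=$1.00
After 7 (month_end (apply 1% monthly interest)): balance=$1970.51 total_interest=$20.51
After 8 (month_end (apply 1% monthly interest)): balance=$1990.21 total_interest=$40.21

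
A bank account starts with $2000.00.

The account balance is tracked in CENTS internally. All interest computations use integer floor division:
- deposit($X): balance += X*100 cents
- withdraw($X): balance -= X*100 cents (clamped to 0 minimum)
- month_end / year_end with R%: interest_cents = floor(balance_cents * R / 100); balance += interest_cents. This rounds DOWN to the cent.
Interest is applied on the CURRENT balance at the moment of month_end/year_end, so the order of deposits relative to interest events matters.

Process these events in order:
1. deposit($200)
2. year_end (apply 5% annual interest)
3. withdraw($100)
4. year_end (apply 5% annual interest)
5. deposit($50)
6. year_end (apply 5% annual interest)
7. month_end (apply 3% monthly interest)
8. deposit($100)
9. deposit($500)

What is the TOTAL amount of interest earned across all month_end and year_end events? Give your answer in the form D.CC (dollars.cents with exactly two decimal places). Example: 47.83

Answer: 413.69

Derivation:
After 1 (deposit($200)): balance=$2200.00 total_interest=$0.00
After 2 (year_end (apply 5% annual interest)): balance=$2310.00 total_interest=$110.00
After 3 (withdraw($100)): balance=$2210.00 total_interest=$110.00
After 4 (year_end (apply 5% annual interest)): balance=$2320.50 total_interest=$220.50
After 5 (deposit($50)): balance=$2370.50 total_interest=$220.50
After 6 (year_end (apply 5% annual interest)): balance=$2489.02 total_interest=$339.02
After 7 (month_end (apply 3% monthly interest)): balance=$2563.69 total_interest=$413.69
After 8 (deposit($100)): balance=$2663.69 total_interest=$413.69
After 9 (deposit($500)): balance=$3163.69 total_interest=$413.69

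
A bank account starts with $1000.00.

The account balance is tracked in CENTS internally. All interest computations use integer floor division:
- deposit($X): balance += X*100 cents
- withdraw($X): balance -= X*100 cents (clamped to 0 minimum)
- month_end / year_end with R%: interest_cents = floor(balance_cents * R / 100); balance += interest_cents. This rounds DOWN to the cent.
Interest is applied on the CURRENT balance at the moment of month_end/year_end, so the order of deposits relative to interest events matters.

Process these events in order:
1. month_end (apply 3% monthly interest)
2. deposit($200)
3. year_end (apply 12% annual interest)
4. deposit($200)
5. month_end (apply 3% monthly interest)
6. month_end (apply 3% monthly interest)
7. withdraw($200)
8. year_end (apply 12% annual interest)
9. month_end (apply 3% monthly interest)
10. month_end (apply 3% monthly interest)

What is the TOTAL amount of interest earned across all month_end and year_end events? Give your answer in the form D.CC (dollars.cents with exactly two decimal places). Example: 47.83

Answer: 551.00

Derivation:
After 1 (month_end (apply 3% monthly interest)): balance=$1030.00 total_interest=$30.00
After 2 (deposit($200)): balance=$1230.00 total_interest=$30.00
After 3 (year_end (apply 12% annual interest)): balance=$1377.60 total_interest=$177.60
After 4 (deposit($200)): balance=$1577.60 total_interest=$177.60
After 5 (month_end (apply 3% monthly interest)): balance=$1624.92 total_interest=$224.92
After 6 (month_end (apply 3% monthly interest)): balance=$1673.66 total_interest=$273.66
After 7 (withdraw($200)): balance=$1473.66 total_interest=$273.66
After 8 (year_end (apply 12% annual interest)): balance=$1650.49 total_interest=$450.49
After 9 (month_end (apply 3% monthly interest)): balance=$1700.00 total_interest=$500.00
After 10 (month_end (apply 3% monthly interest)): balance=$1751.00 total_interest=$551.00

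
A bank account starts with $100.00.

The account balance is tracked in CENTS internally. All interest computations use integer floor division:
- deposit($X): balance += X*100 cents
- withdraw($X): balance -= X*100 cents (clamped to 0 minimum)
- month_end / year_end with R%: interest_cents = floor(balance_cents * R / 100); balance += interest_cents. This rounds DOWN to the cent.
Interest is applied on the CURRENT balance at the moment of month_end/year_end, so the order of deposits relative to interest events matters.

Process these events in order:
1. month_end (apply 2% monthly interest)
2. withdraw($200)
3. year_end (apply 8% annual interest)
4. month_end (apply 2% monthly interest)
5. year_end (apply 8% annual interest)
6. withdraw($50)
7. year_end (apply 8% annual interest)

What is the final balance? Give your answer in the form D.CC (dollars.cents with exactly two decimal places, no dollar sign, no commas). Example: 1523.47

Answer: 0.00

Derivation:
After 1 (month_end (apply 2% monthly interest)): balance=$102.00 total_interest=$2.00
After 2 (withdraw($200)): balance=$0.00 total_interest=$2.00
After 3 (year_end (apply 8% annual interest)): balance=$0.00 total_interest=$2.00
After 4 (month_end (apply 2% monthly interest)): balance=$0.00 total_interest=$2.00
After 5 (year_end (apply 8% annual interest)): balance=$0.00 total_interest=$2.00
After 6 (withdraw($50)): balance=$0.00 total_interest=$2.00
After 7 (year_end (apply 8% annual interest)): balance=$0.00 total_interest=$2.00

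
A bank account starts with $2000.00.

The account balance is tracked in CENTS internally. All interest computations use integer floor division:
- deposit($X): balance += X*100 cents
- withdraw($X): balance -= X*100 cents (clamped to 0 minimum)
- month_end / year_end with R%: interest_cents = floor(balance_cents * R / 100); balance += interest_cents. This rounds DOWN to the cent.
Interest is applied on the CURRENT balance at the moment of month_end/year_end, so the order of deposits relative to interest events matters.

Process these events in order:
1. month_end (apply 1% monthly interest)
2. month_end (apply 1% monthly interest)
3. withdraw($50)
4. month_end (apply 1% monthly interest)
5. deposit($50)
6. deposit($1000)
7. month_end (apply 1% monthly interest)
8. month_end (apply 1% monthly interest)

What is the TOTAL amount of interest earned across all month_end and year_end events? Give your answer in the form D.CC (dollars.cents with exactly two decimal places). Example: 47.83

After 1 (month_end (apply 1% monthly interest)): balance=$2020.00 total_interest=$20.00
After 2 (month_end (apply 1% monthly interest)): balance=$2040.20 total_interest=$40.20
After 3 (withdraw($50)): balance=$1990.20 total_interest=$40.20
After 4 (month_end (apply 1% monthly interest)): balance=$2010.10 total_interest=$60.10
After 5 (deposit($50)): balance=$2060.10 total_interest=$60.10
After 6 (deposit($1000)): balance=$3060.10 total_interest=$60.10
After 7 (month_end (apply 1% monthly interest)): balance=$3090.70 total_interest=$90.70
After 8 (month_end (apply 1% monthly interest)): balance=$3121.60 total_interest=$121.60

Answer: 121.60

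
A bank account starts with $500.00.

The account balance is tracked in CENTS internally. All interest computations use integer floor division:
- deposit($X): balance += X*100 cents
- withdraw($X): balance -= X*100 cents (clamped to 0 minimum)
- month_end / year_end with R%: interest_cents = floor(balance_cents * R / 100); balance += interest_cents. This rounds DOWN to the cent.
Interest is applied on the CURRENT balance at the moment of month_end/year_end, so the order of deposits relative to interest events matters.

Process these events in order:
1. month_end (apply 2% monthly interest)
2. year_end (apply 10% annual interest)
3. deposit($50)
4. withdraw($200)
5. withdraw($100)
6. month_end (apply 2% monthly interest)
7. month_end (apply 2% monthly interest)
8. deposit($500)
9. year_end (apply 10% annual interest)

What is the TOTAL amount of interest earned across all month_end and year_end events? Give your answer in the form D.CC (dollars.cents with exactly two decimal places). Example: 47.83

Answer: 155.91

Derivation:
After 1 (month_end (apply 2% monthly interest)): balance=$510.00 total_interest=$10.00
After 2 (year_end (apply 10% annual interest)): balance=$561.00 total_interest=$61.00
After 3 (deposit($50)): balance=$611.00 total_interest=$61.00
After 4 (withdraw($200)): balance=$411.00 total_interest=$61.00
After 5 (withdraw($100)): balance=$311.00 total_interest=$61.00
After 6 (month_end (apply 2% monthly interest)): balance=$317.22 total_interest=$67.22
After 7 (month_end (apply 2% monthly interest)): balance=$323.56 total_interest=$73.56
After 8 (deposit($500)): balance=$823.56 total_interest=$73.56
After 9 (year_end (apply 10% annual interest)): balance=$905.91 total_interest=$155.91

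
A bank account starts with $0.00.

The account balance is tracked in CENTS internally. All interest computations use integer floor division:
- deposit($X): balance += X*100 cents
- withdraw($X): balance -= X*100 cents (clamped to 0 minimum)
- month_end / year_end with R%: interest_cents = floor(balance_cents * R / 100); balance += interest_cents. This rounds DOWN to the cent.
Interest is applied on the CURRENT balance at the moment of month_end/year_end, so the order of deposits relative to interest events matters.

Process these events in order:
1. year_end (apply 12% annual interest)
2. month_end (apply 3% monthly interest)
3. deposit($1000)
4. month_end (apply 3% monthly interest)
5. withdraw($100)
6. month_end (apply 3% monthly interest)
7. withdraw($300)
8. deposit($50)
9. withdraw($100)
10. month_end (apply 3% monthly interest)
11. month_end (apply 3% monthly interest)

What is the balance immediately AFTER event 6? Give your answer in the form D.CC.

After 1 (year_end (apply 12% annual interest)): balance=$0.00 total_interest=$0.00
After 2 (month_end (apply 3% monthly interest)): balance=$0.00 total_interest=$0.00
After 3 (deposit($1000)): balance=$1000.00 total_interest=$0.00
After 4 (month_end (apply 3% monthly interest)): balance=$1030.00 total_interest=$30.00
After 5 (withdraw($100)): balance=$930.00 total_interest=$30.00
After 6 (month_end (apply 3% monthly interest)): balance=$957.90 total_interest=$57.90

Answer: 957.90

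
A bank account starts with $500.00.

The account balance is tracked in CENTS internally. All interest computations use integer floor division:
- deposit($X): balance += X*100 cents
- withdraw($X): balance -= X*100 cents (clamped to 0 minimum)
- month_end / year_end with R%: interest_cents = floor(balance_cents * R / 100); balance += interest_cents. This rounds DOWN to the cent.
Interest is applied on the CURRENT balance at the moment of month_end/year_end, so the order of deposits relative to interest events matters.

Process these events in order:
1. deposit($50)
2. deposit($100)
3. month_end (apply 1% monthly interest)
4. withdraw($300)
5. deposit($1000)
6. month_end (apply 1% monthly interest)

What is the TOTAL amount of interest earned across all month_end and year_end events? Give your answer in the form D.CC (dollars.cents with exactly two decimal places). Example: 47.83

After 1 (deposit($50)): balance=$550.00 total_interest=$0.00
After 2 (deposit($100)): balance=$650.00 total_interest=$0.00
After 3 (month_end (apply 1% monthly interest)): balance=$656.50 total_interest=$6.50
After 4 (withdraw($300)): balance=$356.50 total_interest=$6.50
After 5 (deposit($1000)): balance=$1356.50 total_interest=$6.50
After 6 (month_end (apply 1% monthly interest)): balance=$1370.06 total_interest=$20.06

Answer: 20.06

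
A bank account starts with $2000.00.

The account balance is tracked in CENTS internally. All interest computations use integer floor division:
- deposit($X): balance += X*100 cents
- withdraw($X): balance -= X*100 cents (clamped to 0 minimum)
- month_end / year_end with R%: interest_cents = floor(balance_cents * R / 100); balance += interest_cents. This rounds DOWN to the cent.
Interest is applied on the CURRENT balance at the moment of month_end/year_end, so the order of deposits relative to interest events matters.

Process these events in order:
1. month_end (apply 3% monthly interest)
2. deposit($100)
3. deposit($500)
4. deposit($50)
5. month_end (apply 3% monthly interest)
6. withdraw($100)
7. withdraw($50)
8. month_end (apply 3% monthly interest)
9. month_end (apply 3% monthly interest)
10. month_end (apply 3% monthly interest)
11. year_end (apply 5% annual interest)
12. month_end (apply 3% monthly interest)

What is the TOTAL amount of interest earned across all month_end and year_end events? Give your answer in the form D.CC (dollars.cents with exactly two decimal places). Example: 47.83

Answer: 621.42

Derivation:
After 1 (month_end (apply 3% monthly interest)): balance=$2060.00 total_interest=$60.00
After 2 (deposit($100)): balance=$2160.00 total_interest=$60.00
After 3 (deposit($500)): balance=$2660.00 total_interest=$60.00
After 4 (deposit($50)): balance=$2710.00 total_interest=$60.00
After 5 (month_end (apply 3% monthly interest)): balance=$2791.30 total_interest=$141.30
After 6 (withdraw($100)): balance=$2691.30 total_interest=$141.30
After 7 (withdraw($50)): balance=$2641.30 total_interest=$141.30
After 8 (month_end (apply 3% monthly interest)): balance=$2720.53 total_interest=$220.53
After 9 (month_end (apply 3% monthly interest)): balance=$2802.14 total_interest=$302.14
After 10 (month_end (apply 3% monthly interest)): balance=$2886.20 total_interest=$386.20
After 11 (year_end (apply 5% annual interest)): balance=$3030.51 total_interest=$530.51
After 12 (month_end (apply 3% monthly interest)): balance=$3121.42 total_interest=$621.42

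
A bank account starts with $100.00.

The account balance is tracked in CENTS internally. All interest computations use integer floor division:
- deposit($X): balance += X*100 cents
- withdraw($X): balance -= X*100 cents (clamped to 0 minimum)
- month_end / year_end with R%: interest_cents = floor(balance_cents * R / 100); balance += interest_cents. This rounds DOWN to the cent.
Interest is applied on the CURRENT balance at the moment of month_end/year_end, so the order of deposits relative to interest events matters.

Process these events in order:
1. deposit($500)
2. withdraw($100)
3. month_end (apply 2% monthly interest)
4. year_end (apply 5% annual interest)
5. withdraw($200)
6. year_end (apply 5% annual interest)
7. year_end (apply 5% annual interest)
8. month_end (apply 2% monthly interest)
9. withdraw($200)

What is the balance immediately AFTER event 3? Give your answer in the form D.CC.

After 1 (deposit($500)): balance=$600.00 total_interest=$0.00
After 2 (withdraw($100)): balance=$500.00 total_interest=$0.00
After 3 (month_end (apply 2% monthly interest)): balance=$510.00 total_interest=$10.00

Answer: 510.00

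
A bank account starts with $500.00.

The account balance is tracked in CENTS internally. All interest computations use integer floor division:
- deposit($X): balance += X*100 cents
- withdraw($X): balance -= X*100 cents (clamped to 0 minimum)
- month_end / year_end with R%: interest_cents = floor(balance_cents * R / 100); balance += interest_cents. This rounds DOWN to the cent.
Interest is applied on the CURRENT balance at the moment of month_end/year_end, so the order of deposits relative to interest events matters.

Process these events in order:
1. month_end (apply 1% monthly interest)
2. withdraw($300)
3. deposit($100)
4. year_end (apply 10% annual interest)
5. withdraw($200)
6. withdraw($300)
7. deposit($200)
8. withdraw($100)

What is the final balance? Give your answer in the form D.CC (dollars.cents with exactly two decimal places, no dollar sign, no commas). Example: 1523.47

After 1 (month_end (apply 1% monthly interest)): balance=$505.00 total_interest=$5.00
After 2 (withdraw($300)): balance=$205.00 total_interest=$5.00
After 3 (deposit($100)): balance=$305.00 total_interest=$5.00
After 4 (year_end (apply 10% annual interest)): balance=$335.50 total_interest=$35.50
After 5 (withdraw($200)): balance=$135.50 total_interest=$35.50
After 6 (withdraw($300)): balance=$0.00 total_interest=$35.50
After 7 (deposit($200)): balance=$200.00 total_interest=$35.50
After 8 (withdraw($100)): balance=$100.00 total_interest=$35.50

Answer: 100.00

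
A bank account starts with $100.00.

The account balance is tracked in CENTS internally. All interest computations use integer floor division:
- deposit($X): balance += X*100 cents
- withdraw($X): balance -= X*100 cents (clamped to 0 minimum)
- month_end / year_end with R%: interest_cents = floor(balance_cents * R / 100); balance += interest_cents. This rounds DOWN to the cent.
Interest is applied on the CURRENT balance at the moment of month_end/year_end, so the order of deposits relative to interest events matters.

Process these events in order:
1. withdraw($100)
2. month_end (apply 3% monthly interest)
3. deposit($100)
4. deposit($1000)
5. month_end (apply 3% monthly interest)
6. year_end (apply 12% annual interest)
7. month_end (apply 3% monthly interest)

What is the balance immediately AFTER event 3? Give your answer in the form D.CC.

After 1 (withdraw($100)): balance=$0.00 total_interest=$0.00
After 2 (month_end (apply 3% monthly interest)): balance=$0.00 total_interest=$0.00
After 3 (deposit($100)): balance=$100.00 total_interest=$0.00

Answer: 100.00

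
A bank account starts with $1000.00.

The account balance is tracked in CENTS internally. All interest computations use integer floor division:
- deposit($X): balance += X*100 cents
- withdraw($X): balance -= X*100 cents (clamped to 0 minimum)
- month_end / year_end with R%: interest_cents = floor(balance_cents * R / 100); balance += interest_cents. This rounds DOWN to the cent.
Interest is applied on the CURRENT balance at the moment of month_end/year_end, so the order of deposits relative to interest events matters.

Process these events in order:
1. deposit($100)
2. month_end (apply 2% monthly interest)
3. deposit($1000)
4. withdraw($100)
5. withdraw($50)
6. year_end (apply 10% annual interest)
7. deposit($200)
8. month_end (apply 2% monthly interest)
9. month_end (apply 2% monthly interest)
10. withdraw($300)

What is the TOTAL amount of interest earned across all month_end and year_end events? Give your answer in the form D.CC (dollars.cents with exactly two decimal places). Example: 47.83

Answer: 314.91

Derivation:
After 1 (deposit($100)): balance=$1100.00 total_interest=$0.00
After 2 (month_end (apply 2% monthly interest)): balance=$1122.00 total_interest=$22.00
After 3 (deposit($1000)): balance=$2122.00 total_interest=$22.00
After 4 (withdraw($100)): balance=$2022.00 total_interest=$22.00
After 5 (withdraw($50)): balance=$1972.00 total_interest=$22.00
After 6 (year_end (apply 10% annual interest)): balance=$2169.20 total_interest=$219.20
After 7 (deposit($200)): balance=$2369.20 total_interest=$219.20
After 8 (month_end (apply 2% monthly interest)): balance=$2416.58 total_interest=$266.58
After 9 (month_end (apply 2% monthly interest)): balance=$2464.91 total_interest=$314.91
After 10 (withdraw($300)): balance=$2164.91 total_interest=$314.91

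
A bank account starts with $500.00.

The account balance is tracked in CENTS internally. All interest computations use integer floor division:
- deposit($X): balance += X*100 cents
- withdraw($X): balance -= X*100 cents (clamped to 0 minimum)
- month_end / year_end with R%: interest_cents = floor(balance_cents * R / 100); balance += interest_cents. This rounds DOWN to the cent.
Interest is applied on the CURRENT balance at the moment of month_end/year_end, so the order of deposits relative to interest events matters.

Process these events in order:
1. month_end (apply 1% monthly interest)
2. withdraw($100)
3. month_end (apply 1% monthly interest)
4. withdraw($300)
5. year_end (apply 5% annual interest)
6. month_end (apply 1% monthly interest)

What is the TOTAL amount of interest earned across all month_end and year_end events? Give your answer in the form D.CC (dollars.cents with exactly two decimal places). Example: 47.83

Answer: 15.64

Derivation:
After 1 (month_end (apply 1% monthly interest)): balance=$505.00 total_interest=$5.00
After 2 (withdraw($100)): balance=$405.00 total_interest=$5.00
After 3 (month_end (apply 1% monthly interest)): balance=$409.05 total_interest=$9.05
After 4 (withdraw($300)): balance=$109.05 total_interest=$9.05
After 5 (year_end (apply 5% annual interest)): balance=$114.50 total_interest=$14.50
After 6 (month_end (apply 1% monthly interest)): balance=$115.64 total_interest=$15.64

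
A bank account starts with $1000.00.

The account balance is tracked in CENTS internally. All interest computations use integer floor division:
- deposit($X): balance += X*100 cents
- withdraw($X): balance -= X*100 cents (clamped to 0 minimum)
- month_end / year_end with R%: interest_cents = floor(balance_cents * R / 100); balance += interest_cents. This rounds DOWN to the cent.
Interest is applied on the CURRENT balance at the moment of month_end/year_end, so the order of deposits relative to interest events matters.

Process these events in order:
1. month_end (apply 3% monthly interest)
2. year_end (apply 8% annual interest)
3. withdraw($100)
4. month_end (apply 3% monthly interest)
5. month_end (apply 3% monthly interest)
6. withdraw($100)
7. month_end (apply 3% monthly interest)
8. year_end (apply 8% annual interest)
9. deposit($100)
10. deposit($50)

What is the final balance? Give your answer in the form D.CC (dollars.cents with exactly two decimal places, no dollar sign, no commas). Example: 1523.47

Answer: 1233.53

Derivation:
After 1 (month_end (apply 3% monthly interest)): balance=$1030.00 total_interest=$30.00
After 2 (year_end (apply 8% annual interest)): balance=$1112.40 total_interest=$112.40
After 3 (withdraw($100)): balance=$1012.40 total_interest=$112.40
After 4 (month_end (apply 3% monthly interest)): balance=$1042.77 total_interest=$142.77
After 5 (month_end (apply 3% monthly interest)): balance=$1074.05 total_interest=$174.05
After 6 (withdraw($100)): balance=$974.05 total_interest=$174.05
After 7 (month_end (apply 3% monthly interest)): balance=$1003.27 total_interest=$203.27
After 8 (year_end (apply 8% annual interest)): balance=$1083.53 total_interest=$283.53
After 9 (deposit($100)): balance=$1183.53 total_interest=$283.53
After 10 (deposit($50)): balance=$1233.53 total_interest=$283.53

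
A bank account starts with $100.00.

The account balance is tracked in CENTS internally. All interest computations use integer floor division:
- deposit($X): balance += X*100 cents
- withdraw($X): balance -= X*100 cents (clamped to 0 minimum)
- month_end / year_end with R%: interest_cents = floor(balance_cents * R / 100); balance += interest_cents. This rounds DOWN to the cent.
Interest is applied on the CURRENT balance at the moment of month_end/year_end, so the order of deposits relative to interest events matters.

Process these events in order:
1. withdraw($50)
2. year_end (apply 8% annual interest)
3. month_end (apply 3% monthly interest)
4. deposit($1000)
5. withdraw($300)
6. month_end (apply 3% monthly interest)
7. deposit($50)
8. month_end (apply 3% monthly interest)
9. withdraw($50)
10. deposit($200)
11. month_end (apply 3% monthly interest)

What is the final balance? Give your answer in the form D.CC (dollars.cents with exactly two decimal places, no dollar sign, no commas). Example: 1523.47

Answer: 1033.21

Derivation:
After 1 (withdraw($50)): balance=$50.00 total_interest=$0.00
After 2 (year_end (apply 8% annual interest)): balance=$54.00 total_interest=$4.00
After 3 (month_end (apply 3% monthly interest)): balance=$55.62 total_interest=$5.62
After 4 (deposit($1000)): balance=$1055.62 total_interest=$5.62
After 5 (withdraw($300)): balance=$755.62 total_interest=$5.62
After 6 (month_end (apply 3% monthly interest)): balance=$778.28 total_interest=$28.28
After 7 (deposit($50)): balance=$828.28 total_interest=$28.28
After 8 (month_end (apply 3% monthly interest)): balance=$853.12 total_interest=$53.12
After 9 (withdraw($50)): balance=$803.12 total_interest=$53.12
After 10 (deposit($200)): balance=$1003.12 total_interest=$53.12
After 11 (month_end (apply 3% monthly interest)): balance=$1033.21 total_interest=$83.21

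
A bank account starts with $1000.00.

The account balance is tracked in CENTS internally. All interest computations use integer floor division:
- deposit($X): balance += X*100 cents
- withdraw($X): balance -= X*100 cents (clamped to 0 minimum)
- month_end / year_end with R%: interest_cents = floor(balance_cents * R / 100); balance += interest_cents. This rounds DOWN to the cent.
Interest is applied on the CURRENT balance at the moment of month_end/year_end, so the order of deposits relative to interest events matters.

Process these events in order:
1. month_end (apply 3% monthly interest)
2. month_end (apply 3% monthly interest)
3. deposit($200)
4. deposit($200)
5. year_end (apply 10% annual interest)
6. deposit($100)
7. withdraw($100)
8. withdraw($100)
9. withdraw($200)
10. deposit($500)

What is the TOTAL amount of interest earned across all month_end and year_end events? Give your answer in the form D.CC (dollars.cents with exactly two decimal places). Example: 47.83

After 1 (month_end (apply 3% monthly interest)): balance=$1030.00 total_interest=$30.00
After 2 (month_end (apply 3% monthly interest)): balance=$1060.90 total_interest=$60.90
After 3 (deposit($200)): balance=$1260.90 total_interest=$60.90
After 4 (deposit($200)): balance=$1460.90 total_interest=$60.90
After 5 (year_end (apply 10% annual interest)): balance=$1606.99 total_interest=$206.99
After 6 (deposit($100)): balance=$1706.99 total_interest=$206.99
After 7 (withdraw($100)): balance=$1606.99 total_interest=$206.99
After 8 (withdraw($100)): balance=$1506.99 total_interest=$206.99
After 9 (withdraw($200)): balance=$1306.99 total_interest=$206.99
After 10 (deposit($500)): balance=$1806.99 total_interest=$206.99

Answer: 206.99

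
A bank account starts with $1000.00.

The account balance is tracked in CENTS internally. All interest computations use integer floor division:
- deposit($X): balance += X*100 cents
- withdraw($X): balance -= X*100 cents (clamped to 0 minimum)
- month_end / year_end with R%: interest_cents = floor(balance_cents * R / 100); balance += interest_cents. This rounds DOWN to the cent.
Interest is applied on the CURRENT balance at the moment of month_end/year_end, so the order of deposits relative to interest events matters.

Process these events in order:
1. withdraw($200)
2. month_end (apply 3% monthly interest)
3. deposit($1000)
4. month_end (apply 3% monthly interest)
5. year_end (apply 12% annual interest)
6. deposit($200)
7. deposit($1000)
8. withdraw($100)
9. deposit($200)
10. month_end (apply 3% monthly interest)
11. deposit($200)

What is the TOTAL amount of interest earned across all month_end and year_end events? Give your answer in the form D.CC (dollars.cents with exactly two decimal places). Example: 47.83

Answer: 406.28

Derivation:
After 1 (withdraw($200)): balance=$800.00 total_interest=$0.00
After 2 (month_end (apply 3% monthly interest)): balance=$824.00 total_interest=$24.00
After 3 (deposit($1000)): balance=$1824.00 total_interest=$24.00
After 4 (month_end (apply 3% monthly interest)): balance=$1878.72 total_interest=$78.72
After 5 (year_end (apply 12% annual interest)): balance=$2104.16 total_interest=$304.16
After 6 (deposit($200)): balance=$2304.16 total_interest=$304.16
After 7 (deposit($1000)): balance=$3304.16 total_interest=$304.16
After 8 (withdraw($100)): balance=$3204.16 total_interest=$304.16
After 9 (deposit($200)): balance=$3404.16 total_interest=$304.16
After 10 (month_end (apply 3% monthly interest)): balance=$3506.28 total_interest=$406.28
After 11 (deposit($200)): balance=$3706.28 total_interest=$406.28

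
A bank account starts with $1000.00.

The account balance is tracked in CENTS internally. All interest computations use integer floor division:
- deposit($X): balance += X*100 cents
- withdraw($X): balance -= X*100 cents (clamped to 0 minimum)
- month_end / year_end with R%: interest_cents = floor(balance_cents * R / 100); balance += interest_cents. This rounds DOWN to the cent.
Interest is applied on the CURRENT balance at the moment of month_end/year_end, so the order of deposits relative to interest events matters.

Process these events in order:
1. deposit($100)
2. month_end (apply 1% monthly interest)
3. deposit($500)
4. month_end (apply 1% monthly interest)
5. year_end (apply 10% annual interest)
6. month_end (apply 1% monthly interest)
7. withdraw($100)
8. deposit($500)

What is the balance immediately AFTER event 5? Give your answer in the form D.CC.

After 1 (deposit($100)): balance=$1100.00 total_interest=$0.00
After 2 (month_end (apply 1% monthly interest)): balance=$1111.00 total_interest=$11.00
After 3 (deposit($500)): balance=$1611.00 total_interest=$11.00
After 4 (month_end (apply 1% monthly interest)): balance=$1627.11 total_interest=$27.11
After 5 (year_end (apply 10% annual interest)): balance=$1789.82 total_interest=$189.82

Answer: 1789.82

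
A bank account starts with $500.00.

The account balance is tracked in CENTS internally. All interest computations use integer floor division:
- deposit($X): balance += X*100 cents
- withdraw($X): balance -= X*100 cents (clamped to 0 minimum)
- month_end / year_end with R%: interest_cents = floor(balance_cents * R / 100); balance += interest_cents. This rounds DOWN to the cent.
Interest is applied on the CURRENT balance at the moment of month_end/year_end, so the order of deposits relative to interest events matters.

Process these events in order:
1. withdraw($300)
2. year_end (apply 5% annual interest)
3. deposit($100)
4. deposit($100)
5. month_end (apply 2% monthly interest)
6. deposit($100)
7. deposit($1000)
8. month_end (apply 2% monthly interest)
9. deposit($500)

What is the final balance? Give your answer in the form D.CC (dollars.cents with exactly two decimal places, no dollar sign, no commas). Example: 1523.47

Answer: 2048.56

Derivation:
After 1 (withdraw($300)): balance=$200.00 total_interest=$0.00
After 2 (year_end (apply 5% annual interest)): balance=$210.00 total_interest=$10.00
After 3 (deposit($100)): balance=$310.00 total_interest=$10.00
After 4 (deposit($100)): balance=$410.00 total_interest=$10.00
After 5 (month_end (apply 2% monthly interest)): balance=$418.20 total_interest=$18.20
After 6 (deposit($100)): balance=$518.20 total_interest=$18.20
After 7 (deposit($1000)): balance=$1518.20 total_interest=$18.20
After 8 (month_end (apply 2% monthly interest)): balance=$1548.56 total_interest=$48.56
After 9 (deposit($500)): balance=$2048.56 total_interest=$48.56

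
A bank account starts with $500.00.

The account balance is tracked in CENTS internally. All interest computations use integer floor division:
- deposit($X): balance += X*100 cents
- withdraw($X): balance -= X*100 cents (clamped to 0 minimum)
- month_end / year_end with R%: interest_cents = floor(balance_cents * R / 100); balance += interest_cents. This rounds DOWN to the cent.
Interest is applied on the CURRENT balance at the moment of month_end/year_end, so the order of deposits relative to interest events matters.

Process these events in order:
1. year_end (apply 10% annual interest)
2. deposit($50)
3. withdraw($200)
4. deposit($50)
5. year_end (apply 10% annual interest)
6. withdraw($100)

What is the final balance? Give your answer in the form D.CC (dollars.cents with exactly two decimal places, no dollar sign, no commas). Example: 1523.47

After 1 (year_end (apply 10% annual interest)): balance=$550.00 total_interest=$50.00
After 2 (deposit($50)): balance=$600.00 total_interest=$50.00
After 3 (withdraw($200)): balance=$400.00 total_interest=$50.00
After 4 (deposit($50)): balance=$450.00 total_interest=$50.00
After 5 (year_end (apply 10% annual interest)): balance=$495.00 total_interest=$95.00
After 6 (withdraw($100)): balance=$395.00 total_interest=$95.00

Answer: 395.00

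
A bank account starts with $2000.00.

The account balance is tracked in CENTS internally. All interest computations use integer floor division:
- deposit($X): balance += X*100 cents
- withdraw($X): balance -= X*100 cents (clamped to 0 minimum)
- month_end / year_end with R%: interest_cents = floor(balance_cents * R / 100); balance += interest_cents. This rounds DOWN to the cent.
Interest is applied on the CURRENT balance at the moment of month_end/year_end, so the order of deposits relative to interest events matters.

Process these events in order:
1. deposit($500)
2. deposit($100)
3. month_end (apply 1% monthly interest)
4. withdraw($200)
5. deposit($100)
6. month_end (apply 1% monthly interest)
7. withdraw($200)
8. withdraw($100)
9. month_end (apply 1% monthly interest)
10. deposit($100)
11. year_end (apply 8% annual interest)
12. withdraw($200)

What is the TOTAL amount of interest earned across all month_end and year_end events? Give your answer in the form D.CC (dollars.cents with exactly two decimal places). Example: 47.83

Answer: 263.67

Derivation:
After 1 (deposit($500)): balance=$2500.00 total_interest=$0.00
After 2 (deposit($100)): balance=$2600.00 total_interest=$0.00
After 3 (month_end (apply 1% monthly interest)): balance=$2626.00 total_interest=$26.00
After 4 (withdraw($200)): balance=$2426.00 total_interest=$26.00
After 5 (deposit($100)): balance=$2526.00 total_interest=$26.00
After 6 (month_end (apply 1% monthly interest)): balance=$2551.26 total_interest=$51.26
After 7 (withdraw($200)): balance=$2351.26 total_interest=$51.26
After 8 (withdraw($100)): balance=$2251.26 total_interest=$51.26
After 9 (month_end (apply 1% monthly interest)): balance=$2273.77 total_interest=$73.77
After 10 (deposit($100)): balance=$2373.77 total_interest=$73.77
After 11 (year_end (apply 8% annual interest)): balance=$2563.67 total_interest=$263.67
After 12 (withdraw($200)): balance=$2363.67 total_interest=$263.67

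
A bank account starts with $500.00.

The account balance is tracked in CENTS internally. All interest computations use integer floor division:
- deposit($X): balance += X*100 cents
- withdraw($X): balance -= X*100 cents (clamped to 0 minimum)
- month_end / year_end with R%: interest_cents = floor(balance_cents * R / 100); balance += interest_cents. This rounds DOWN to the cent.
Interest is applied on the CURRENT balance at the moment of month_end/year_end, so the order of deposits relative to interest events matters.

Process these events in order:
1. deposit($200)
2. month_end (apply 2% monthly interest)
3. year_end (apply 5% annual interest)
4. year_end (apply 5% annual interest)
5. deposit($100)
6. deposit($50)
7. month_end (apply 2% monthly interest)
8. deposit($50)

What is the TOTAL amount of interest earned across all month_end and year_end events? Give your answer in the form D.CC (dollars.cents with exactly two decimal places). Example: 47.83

After 1 (deposit($200)): balance=$700.00 total_interest=$0.00
After 2 (month_end (apply 2% monthly interest)): balance=$714.00 total_interest=$14.00
After 3 (year_end (apply 5% annual interest)): balance=$749.70 total_interest=$49.70
After 4 (year_end (apply 5% annual interest)): balance=$787.18 total_interest=$87.18
After 5 (deposit($100)): balance=$887.18 total_interest=$87.18
After 6 (deposit($50)): balance=$937.18 total_interest=$87.18
After 7 (month_end (apply 2% monthly interest)): balance=$955.92 total_interest=$105.92
After 8 (deposit($50)): balance=$1005.92 total_interest=$105.92

Answer: 105.92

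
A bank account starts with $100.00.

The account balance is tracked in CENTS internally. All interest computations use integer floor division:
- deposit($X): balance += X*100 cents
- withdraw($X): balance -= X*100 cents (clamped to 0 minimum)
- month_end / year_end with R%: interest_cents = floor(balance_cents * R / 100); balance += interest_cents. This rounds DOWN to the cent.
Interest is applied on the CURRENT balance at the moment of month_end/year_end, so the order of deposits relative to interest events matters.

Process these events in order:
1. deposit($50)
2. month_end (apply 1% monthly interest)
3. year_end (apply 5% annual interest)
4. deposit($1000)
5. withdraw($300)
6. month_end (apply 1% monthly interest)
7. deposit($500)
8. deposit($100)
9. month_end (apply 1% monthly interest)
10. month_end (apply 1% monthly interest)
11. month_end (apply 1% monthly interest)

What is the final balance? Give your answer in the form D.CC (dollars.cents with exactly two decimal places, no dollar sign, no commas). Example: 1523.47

Answer: 1512.12

Derivation:
After 1 (deposit($50)): balance=$150.00 total_interest=$0.00
After 2 (month_end (apply 1% monthly interest)): balance=$151.50 total_interest=$1.50
After 3 (year_end (apply 5% annual interest)): balance=$159.07 total_interest=$9.07
After 4 (deposit($1000)): balance=$1159.07 total_interest=$9.07
After 5 (withdraw($300)): balance=$859.07 total_interest=$9.07
After 6 (month_end (apply 1% monthly interest)): balance=$867.66 total_interest=$17.66
After 7 (deposit($500)): balance=$1367.66 total_interest=$17.66
After 8 (deposit($100)): balance=$1467.66 total_interest=$17.66
After 9 (month_end (apply 1% monthly interest)): balance=$1482.33 total_interest=$32.33
After 10 (month_end (apply 1% monthly interest)): balance=$1497.15 total_interest=$47.15
After 11 (month_end (apply 1% monthly interest)): balance=$1512.12 total_interest=$62.12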